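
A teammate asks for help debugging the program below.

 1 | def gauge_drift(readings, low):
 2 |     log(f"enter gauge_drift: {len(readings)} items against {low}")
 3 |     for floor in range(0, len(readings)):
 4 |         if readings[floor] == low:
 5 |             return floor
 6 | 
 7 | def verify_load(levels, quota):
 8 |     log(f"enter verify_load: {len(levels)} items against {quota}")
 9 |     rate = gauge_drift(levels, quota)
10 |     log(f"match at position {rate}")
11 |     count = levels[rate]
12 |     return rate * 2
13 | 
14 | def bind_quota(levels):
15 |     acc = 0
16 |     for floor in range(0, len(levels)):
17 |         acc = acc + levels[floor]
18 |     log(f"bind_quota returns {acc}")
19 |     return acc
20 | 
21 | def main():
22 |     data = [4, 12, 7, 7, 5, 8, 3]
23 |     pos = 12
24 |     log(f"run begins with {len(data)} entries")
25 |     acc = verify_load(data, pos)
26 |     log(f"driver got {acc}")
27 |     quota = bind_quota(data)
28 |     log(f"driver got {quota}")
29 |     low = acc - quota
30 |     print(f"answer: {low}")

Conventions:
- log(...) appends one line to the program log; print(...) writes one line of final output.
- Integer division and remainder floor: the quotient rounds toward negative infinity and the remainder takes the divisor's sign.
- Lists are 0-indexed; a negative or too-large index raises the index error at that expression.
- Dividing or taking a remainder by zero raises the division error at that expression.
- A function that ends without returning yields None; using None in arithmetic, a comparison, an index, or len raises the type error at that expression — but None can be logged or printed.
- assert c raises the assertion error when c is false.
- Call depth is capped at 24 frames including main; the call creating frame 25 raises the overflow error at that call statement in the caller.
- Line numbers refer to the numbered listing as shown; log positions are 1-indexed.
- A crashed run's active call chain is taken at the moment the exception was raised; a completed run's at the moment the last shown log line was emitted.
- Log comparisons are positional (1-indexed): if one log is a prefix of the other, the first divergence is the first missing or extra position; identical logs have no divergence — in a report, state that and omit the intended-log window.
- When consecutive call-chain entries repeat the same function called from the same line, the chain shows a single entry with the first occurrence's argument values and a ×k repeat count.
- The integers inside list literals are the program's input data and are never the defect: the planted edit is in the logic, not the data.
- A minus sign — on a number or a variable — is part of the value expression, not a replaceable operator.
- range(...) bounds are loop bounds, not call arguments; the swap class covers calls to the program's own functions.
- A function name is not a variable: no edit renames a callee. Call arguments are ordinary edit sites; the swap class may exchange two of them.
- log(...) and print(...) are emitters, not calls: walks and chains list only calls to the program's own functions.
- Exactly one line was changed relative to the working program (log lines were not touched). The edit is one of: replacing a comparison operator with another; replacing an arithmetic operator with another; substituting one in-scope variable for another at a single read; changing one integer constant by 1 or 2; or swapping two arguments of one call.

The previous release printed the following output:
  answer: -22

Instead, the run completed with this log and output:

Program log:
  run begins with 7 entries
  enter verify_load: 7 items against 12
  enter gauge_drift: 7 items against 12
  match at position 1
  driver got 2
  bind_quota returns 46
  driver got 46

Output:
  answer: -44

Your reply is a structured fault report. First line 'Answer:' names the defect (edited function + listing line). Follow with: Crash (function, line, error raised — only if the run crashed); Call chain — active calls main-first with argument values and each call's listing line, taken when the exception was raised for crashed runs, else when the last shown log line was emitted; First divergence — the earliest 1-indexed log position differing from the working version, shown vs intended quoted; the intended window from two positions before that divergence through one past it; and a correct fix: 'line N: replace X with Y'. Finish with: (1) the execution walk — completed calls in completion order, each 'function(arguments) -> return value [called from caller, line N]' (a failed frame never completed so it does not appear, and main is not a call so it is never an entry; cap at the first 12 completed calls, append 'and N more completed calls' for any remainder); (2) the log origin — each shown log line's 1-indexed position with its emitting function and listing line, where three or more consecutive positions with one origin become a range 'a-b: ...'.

Answer: the defect is in verify_load at line 12.
The tell: Everything matches until log position 5, which reads 'driver got 2' in place of 'driver got 24'.
Call chain: main.
First divergence: position 5 — the shown line 'driver got 2' should read 'driver got 24'.
Intended log window:
  3: enter gauge_drift: 7 items against 12
  4: match at position 1
  5: driver got 24
  6: bind_quota returns 46
Execution walk:
  gauge_drift([4, 12, 7, 7, 5, 8, 3], 12) -> 1  [called from verify_load, line 9]
  verify_load([4, 12, 7, 7, 5, 8, 3], 12) -> 2  [called from main, line 25]
  bind_quota([4, 12, 7, 7, 5, 8, 3]) -> 46  [called from main, line 27]
Log line origins:
  1: logged in main at line 24
  2: logged in verify_load at line 8
  3: logged in gauge_drift at line 2
  4: logged in verify_load at line 10
  5: logged in main at line 26
  6: logged in bind_quota at line 18
  7: logged in main at line 28
A correct fix: line 12: replace `rate` with `count`.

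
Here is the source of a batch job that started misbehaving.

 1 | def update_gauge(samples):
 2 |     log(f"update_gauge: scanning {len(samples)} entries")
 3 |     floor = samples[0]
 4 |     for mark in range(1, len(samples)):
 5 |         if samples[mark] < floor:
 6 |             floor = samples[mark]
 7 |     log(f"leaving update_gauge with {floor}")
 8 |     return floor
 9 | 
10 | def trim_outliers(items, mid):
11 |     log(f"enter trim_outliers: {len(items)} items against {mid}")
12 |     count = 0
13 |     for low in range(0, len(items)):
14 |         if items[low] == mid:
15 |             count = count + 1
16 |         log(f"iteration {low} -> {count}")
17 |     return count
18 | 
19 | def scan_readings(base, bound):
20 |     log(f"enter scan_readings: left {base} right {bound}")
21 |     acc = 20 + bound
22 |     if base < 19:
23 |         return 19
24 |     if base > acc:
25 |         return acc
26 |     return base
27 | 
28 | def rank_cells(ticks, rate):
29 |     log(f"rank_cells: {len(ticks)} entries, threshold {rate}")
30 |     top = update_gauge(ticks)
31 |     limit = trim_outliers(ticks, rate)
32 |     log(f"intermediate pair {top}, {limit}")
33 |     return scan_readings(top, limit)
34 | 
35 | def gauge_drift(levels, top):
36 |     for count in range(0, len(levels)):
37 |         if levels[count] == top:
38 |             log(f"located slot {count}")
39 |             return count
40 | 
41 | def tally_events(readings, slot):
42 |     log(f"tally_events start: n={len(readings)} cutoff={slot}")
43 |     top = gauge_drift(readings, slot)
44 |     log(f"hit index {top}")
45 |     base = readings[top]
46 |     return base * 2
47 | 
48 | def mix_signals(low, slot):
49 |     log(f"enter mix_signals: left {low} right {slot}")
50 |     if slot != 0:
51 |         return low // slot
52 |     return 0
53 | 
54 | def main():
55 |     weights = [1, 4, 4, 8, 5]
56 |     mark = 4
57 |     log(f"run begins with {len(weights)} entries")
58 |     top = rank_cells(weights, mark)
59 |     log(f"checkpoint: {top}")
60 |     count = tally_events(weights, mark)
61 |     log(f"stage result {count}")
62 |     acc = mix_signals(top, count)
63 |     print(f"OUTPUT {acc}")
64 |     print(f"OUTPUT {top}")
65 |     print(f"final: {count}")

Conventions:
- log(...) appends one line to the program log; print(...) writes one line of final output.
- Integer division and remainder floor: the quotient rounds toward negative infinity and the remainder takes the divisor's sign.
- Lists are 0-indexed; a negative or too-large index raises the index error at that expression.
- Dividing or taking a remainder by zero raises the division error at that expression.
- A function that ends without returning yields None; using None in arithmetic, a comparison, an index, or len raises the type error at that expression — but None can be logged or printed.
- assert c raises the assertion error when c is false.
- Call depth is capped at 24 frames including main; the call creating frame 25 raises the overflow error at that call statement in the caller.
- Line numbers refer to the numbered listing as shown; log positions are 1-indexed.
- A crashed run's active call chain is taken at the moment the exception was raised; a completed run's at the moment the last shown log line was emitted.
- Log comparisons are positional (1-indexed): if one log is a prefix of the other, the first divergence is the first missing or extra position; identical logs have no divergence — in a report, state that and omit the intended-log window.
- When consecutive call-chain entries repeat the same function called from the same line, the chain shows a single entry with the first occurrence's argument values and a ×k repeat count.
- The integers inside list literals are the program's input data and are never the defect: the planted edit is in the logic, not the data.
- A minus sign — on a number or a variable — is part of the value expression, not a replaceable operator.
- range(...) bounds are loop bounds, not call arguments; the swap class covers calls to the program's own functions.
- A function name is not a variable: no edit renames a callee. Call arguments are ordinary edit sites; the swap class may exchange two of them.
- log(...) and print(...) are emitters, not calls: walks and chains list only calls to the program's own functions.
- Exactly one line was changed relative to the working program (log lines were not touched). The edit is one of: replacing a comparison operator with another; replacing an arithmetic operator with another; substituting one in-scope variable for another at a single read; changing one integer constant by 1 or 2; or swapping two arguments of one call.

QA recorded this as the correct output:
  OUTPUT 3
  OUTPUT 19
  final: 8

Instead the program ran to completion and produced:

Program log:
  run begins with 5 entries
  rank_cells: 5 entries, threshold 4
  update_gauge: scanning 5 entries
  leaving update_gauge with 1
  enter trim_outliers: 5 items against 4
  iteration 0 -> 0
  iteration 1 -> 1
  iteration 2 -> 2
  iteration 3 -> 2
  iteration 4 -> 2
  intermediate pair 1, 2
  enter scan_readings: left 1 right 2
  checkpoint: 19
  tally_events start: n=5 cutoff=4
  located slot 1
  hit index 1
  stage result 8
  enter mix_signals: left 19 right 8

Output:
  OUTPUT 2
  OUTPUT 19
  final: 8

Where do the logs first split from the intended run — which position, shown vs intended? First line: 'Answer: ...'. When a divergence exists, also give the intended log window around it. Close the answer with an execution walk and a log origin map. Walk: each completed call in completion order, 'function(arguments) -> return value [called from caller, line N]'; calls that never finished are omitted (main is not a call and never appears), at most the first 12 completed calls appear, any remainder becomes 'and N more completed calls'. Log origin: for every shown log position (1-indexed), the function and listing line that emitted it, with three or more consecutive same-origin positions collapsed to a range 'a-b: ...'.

Answer: none — the logs agree in full.
Execution walk:
  update_gauge([1, 4, 4, 8, 5]) -> 1  [called from rank_cells, line 30]
  trim_outliers([1, 4, 4, 8, 5], 4) -> 2  [called from rank_cells, line 31]
  scan_readings(1, 2) -> 19  [called from rank_cells, line 33]
  rank_cells([1, 4, 4, 8, 5], 4) -> 19  [called from main, line 58]
  gauge_drift([1, 4, 4, 8, 5], 4) -> 1  [called from tally_events, line 43]
  tally_events([1, 4, 4, 8, 5], 4) -> 8  [called from main, line 60]
  mix_signals(19, 8) -> 2  [called from main, line 62]
Origin of each log line:
  1 — main, line 57
  2 — rank_cells, line 29
  3 — update_gauge, line 2
  4 — update_gauge, line 7
  5 — trim_outliers, line 11
  6-10 — trim_outliers, line 16
  11 — rank_cells, line 32
  12 — scan_readings, line 20
  13 — main, line 59
  14 — tally_events, line 42
  15 — gauge_drift, line 38
  16 — tally_events, line 44
  17 — main, line 61
  18 — mix_signals, line 49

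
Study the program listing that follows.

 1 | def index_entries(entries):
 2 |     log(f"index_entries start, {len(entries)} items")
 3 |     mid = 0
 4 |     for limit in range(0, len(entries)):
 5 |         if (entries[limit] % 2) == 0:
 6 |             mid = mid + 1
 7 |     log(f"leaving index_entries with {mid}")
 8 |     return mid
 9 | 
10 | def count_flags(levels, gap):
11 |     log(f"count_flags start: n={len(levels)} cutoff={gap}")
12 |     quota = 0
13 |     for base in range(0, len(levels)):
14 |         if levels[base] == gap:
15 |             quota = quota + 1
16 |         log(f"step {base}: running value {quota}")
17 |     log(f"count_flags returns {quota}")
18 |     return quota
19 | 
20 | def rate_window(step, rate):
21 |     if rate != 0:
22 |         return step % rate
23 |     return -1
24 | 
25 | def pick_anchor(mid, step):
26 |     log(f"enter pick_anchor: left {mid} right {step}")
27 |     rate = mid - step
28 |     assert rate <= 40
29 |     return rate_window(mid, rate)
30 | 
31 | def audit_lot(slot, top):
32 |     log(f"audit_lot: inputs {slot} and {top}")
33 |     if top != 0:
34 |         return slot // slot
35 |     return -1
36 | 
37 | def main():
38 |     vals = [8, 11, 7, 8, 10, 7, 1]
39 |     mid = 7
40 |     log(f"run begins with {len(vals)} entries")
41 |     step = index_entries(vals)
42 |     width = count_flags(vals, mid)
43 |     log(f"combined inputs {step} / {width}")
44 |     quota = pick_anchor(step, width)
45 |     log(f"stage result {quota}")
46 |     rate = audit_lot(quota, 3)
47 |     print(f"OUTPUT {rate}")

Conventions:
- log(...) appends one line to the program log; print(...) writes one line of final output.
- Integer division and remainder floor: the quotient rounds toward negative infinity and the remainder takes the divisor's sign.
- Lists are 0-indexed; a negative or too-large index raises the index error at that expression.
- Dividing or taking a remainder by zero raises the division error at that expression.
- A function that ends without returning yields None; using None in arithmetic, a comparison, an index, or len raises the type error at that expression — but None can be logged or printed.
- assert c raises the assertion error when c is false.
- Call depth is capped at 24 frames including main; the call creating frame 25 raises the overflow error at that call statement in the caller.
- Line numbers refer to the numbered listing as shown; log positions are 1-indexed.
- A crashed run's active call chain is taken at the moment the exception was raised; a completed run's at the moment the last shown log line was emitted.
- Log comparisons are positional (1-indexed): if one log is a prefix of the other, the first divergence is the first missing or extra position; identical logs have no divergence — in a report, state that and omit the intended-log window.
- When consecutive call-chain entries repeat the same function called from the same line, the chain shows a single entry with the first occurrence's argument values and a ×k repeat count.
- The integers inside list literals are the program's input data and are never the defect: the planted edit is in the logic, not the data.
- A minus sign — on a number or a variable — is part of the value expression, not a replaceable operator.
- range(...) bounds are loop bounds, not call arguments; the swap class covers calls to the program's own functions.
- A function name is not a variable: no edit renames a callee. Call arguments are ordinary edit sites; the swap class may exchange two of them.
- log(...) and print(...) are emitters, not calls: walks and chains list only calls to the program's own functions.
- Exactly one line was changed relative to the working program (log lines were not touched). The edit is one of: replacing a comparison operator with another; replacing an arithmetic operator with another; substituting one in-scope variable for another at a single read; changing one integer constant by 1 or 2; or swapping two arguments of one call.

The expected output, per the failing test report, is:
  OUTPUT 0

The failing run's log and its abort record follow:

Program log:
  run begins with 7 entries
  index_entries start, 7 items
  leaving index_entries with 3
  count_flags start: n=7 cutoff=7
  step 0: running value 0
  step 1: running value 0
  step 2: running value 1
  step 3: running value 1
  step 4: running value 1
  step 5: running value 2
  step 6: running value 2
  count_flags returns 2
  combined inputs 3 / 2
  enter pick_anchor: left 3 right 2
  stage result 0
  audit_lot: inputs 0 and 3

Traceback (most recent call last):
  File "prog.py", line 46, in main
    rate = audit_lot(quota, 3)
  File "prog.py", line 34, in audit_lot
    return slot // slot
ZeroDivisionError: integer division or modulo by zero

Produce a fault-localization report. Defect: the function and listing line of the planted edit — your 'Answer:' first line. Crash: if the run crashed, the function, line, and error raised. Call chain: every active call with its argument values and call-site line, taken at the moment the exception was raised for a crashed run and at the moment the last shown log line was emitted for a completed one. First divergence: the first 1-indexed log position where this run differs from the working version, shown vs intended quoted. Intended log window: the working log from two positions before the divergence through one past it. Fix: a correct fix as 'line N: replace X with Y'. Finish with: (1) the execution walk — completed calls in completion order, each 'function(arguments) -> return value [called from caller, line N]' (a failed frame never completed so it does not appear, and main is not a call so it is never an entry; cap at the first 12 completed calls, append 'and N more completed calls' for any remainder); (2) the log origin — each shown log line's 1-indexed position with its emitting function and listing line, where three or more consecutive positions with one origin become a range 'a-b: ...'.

Answer: the defect is in audit_lot at line 34.
Key fact: Every log line matches the working run — the failure is the only observable divergence.
Crash: audit_lot, line 34, ZeroDivisionError.
Call chain: main -> audit_lot(0, 3) (called at line 46).
First divergence: none (the log streams are identical).
Execution walk:
  index_entries([8, 11, 7, 8, 10, 7, 1]) -> 3  [called from main, line 41]
  count_flags([8, 11, 7, 8, 10, 7, 1], 7) -> 2  [called from main, line 42]
  rate_window(3, 1) -> 0  [called from pick_anchor, line 29]
  pick_anchor(3, 2) -> 0  [called from main, line 44]
Log origins:
  1: emitted by main (line 40)
  2: emitted by index_entries (line 2)
  3: emitted by index_entries (line 7)
  4: emitted by count_flags (line 11)
  5-11: emitted by count_flags (line 16)
  12: emitted by count_flags (line 17)
  13: emitted by main (line 43)
  14: emitted by pick_anchor (line 26)
  15: emitted by main (line 45)
  16: emitted by audit_lot (line 32)
A correct fix: line 34: replace `slot // slot` with `slot // top`.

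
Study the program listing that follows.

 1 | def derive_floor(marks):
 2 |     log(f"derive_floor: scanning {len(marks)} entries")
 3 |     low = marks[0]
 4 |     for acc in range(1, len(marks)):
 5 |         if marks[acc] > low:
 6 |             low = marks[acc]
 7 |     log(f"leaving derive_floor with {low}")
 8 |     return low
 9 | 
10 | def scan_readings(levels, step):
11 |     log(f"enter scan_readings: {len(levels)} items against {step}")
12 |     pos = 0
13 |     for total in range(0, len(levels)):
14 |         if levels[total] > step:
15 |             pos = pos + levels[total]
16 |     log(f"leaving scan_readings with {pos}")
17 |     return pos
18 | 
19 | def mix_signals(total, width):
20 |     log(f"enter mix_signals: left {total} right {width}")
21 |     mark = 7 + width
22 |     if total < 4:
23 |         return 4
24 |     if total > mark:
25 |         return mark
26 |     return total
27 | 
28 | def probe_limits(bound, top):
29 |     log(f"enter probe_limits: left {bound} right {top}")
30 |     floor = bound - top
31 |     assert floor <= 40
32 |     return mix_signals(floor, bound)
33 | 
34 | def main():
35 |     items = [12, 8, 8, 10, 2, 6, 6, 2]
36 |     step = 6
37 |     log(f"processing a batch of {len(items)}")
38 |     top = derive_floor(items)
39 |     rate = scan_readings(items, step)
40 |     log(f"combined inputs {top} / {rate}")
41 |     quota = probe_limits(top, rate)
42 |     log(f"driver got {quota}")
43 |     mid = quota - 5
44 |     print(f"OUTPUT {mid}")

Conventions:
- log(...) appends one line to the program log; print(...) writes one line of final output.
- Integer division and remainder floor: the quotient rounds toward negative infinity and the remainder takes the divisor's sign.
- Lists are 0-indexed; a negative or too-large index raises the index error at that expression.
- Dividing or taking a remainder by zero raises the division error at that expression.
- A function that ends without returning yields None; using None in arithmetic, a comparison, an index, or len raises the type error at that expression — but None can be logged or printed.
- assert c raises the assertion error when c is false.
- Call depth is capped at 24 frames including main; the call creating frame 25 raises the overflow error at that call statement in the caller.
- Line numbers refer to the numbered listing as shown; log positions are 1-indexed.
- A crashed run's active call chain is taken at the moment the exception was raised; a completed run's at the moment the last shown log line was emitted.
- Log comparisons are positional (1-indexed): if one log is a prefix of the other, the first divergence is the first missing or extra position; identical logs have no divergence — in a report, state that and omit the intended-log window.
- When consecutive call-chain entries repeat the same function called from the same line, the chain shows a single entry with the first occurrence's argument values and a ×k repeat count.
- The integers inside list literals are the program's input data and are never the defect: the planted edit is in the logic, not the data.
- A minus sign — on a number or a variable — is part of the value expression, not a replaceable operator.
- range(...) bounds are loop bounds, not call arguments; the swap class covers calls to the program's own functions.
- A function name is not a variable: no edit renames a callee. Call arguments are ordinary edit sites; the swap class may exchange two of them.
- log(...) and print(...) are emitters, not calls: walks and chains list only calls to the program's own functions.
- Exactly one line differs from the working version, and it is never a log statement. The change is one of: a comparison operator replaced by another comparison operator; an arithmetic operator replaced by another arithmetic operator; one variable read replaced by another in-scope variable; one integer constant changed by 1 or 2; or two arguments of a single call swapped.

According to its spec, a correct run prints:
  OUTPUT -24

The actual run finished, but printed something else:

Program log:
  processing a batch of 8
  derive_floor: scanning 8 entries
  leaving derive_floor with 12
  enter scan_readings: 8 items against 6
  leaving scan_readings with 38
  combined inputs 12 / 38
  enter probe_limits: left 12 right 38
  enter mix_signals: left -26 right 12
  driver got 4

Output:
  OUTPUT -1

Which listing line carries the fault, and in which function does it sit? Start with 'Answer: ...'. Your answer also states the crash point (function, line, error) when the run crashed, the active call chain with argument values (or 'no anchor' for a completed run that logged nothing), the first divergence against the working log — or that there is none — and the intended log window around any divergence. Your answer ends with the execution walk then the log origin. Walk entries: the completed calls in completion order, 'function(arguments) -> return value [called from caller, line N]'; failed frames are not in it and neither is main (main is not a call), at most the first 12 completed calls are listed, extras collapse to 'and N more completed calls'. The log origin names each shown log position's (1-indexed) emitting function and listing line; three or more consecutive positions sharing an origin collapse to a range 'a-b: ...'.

Answer: the defect is in probe_limits at line 32.
Key observation: Log line 8 is where behavior first shows: 'enter mix_signals: left -26 right 12' appears instead of 'enter mix_signals: left 12 right -26'.
Call chain: main.
First divergence: position 8 — shown 'enter mix_signals: left -26 right 12', intended 'enter mix_signals: left 12 right -26'.
Intended log window:
  6: combined inputs 12 / 38
  7: enter probe_limits: left 12 right 38
  8: enter mix_signals: left 12 right -26
  9: driver got -19
Execution walk:
  derive_floor([12, 8, 8, 10, 2, 6, 6, 2]) -> 12  [called from main, line 38]
  scan_readings([12, 8, 8, 10, 2, 6, 6, 2], 6) -> 38  [called from main, line 39]
  mix_signals(-26, 12) -> 4  [called from probe_limits, line 32]
  probe_limits(12, 38) -> 4  [called from main, line 41]
Log origins:
  1: from main, line 37
  2: from derive_floor, line 2
  3: from derive_floor, line 7
  4: from scan_readings, line 11
  5: from scan_readings, line 16
  6: from main, line 40
  7: from probe_limits, line 29
  8: from mix_signals, line 20
  9: from main, line 42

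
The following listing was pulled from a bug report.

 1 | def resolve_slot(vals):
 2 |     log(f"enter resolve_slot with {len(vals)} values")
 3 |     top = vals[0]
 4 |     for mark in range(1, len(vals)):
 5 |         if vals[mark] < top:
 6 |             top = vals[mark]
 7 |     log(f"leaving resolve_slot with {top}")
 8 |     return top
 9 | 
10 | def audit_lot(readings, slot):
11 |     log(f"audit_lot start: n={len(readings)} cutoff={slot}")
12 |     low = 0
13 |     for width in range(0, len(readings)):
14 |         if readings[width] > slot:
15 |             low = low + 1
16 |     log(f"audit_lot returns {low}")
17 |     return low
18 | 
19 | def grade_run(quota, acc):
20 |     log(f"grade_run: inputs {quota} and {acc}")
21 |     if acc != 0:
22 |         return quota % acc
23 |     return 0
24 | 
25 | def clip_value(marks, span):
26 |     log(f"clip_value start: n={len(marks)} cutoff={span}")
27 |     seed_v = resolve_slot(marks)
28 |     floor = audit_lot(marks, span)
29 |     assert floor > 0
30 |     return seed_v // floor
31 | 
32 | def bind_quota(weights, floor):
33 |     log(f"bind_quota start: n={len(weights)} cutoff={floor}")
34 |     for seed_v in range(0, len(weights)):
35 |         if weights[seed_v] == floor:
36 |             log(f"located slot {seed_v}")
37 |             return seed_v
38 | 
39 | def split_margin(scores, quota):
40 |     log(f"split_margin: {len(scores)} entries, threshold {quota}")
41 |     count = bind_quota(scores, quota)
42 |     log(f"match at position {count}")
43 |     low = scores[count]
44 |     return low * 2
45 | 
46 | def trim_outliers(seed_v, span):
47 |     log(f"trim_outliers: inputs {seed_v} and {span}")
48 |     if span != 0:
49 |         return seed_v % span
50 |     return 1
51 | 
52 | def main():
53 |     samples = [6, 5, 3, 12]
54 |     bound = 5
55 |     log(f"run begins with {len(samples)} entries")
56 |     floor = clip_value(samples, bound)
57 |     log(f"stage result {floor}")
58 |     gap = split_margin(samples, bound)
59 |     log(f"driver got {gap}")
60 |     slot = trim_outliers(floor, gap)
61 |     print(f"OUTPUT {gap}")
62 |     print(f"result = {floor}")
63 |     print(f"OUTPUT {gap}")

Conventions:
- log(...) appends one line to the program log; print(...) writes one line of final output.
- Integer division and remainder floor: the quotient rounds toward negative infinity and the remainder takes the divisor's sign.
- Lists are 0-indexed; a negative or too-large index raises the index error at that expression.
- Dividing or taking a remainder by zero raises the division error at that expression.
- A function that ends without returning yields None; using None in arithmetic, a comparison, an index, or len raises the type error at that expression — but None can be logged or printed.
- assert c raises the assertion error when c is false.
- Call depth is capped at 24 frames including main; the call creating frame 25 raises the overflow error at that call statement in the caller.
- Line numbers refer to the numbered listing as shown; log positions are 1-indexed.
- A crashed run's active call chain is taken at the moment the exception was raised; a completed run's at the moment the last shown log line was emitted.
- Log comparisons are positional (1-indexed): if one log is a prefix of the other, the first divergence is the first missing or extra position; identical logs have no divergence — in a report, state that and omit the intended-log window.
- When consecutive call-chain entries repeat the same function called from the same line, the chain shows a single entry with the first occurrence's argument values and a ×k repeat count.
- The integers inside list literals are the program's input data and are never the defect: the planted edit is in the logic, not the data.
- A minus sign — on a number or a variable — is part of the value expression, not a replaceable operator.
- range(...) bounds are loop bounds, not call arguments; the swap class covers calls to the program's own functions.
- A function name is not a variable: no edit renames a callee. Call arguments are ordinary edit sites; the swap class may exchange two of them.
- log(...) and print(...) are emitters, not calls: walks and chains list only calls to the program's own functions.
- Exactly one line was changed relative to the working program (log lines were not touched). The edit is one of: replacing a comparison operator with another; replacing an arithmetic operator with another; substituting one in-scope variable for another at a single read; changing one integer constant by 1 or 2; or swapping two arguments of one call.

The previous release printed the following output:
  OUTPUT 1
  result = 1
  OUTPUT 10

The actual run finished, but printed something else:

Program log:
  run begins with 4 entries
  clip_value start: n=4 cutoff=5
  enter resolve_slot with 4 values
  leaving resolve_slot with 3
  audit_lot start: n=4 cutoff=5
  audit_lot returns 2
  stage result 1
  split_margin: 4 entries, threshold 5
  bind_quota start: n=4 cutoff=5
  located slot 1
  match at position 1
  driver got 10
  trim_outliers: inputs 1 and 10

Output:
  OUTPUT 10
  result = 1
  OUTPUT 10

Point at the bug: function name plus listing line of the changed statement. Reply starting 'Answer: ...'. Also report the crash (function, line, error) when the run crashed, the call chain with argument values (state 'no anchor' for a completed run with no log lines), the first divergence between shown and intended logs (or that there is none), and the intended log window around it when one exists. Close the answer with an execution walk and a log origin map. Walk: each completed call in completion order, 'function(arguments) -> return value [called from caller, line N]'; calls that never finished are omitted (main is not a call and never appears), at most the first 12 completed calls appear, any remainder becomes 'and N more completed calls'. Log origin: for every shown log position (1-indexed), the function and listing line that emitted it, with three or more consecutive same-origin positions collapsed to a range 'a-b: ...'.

Answer: the defect is in main at line 61.
Core observation: No log line changed; the fault shows up purely in the output.
Call chain: main -> trim_outliers(1, 10) (called at line 60).
First divergence: none — the logs agree in full.
Execution walk:
  resolve_slot([6, 5, 3, 12]) -> 3  [called from clip_value, line 27]
  audit_lot([6, 5, 3, 12], 5) -> 2  [called from clip_value, line 28]
  clip_value([6, 5, 3, 12], 5) -> 1  [called from main, line 56]
  bind_quota([6, 5, 3, 12], 5) -> 1  [called from split_margin, line 41]
  split_margin([6, 5, 3, 12], 5) -> 10  [called from main, line 58]
  trim_outliers(1, 10) -> 1  [called from main, line 60]
Log origins:
  1: from main, line 55
  2: from clip_value, line 26
  3: from resolve_slot, line 2
  4: from resolve_slot, line 7
  5: from audit_lot, line 11
  6: from audit_lot, line 16
  7: from main, line 57
  8: from split_margin, line 40
  9: from bind_quota, line 33
  10: from bind_quota, line 36
  11: from split_margin, line 42
  12: from main, line 59
  13: from trim_outliers, line 47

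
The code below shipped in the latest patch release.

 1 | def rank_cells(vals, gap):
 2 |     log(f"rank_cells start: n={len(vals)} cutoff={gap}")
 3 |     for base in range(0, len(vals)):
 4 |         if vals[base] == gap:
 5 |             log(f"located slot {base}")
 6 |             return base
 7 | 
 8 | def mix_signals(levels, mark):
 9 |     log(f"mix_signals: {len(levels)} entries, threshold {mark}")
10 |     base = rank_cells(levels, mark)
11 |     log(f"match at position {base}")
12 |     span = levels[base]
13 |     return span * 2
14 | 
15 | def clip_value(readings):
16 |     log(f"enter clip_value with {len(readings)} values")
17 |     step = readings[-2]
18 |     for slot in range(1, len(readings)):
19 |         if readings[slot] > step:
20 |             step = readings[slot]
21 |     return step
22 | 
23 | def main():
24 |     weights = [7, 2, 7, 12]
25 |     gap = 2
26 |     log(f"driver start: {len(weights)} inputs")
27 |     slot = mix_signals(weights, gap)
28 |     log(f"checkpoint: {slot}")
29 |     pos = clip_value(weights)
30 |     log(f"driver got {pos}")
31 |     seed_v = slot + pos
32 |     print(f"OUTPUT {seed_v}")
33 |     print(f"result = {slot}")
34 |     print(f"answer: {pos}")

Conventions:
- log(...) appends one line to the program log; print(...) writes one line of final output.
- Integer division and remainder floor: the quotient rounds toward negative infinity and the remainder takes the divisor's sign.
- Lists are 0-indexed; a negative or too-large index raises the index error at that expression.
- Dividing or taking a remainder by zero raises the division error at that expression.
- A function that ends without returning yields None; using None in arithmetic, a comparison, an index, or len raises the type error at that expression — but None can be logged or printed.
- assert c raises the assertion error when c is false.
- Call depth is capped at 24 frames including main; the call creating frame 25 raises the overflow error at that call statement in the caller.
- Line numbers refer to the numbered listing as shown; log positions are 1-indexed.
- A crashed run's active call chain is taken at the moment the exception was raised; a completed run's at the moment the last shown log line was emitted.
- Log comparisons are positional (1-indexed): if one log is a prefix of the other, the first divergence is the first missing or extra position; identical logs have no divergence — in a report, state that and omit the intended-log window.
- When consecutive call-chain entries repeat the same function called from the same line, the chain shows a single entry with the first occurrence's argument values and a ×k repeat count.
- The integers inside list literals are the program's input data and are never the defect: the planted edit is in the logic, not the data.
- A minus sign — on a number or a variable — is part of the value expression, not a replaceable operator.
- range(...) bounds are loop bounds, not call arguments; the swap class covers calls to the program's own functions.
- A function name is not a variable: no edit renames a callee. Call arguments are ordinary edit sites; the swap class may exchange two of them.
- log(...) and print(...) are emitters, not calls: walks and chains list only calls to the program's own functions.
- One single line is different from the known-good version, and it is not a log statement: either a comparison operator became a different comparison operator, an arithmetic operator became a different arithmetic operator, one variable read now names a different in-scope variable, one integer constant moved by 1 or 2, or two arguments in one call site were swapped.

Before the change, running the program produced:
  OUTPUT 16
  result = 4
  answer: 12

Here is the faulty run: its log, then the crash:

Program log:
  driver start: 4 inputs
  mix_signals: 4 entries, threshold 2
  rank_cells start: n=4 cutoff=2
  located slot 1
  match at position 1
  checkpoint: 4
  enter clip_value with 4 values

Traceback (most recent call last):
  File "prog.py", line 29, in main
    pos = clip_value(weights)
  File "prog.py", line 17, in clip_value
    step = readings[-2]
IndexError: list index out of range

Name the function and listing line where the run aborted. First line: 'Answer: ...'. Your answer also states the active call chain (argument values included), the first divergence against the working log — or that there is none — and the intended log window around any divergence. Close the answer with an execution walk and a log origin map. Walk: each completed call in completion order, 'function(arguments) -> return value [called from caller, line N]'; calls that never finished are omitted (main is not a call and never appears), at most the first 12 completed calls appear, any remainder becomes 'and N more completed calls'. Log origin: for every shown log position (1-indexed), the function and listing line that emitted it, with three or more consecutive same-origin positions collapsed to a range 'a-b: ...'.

Answer: the error was raised in clip_value, line 17.
Core observation: Only 7 log lines were emitted before the run died; the intended continuation was 'driver got 12'.
Call chain: main -> clip_value([7, 2, 7, 12]) (called at line 29).
First divergence: position 8 (shown log ended at 7 lines; the working version continues: 'driver got 12').
Intended log window:
  6: checkpoint: 4
  7: enter clip_value with 4 values
  8: driver got 12
Execution walk:
  rank_cells([7, 2, 7, 12], 2) -> 1  [called from mix_signals, line 10]
  mix_signals([7, 2, 7, 12], 2) -> 4  [called from main, line 27]
Log origins:
  1 — main, line 26
  2 — mix_signals, line 9
  3 — rank_cells, line 2
  4 — rank_cells, line 5
  5 — mix_signals, line 11
  6 — main, line 28
  7 — clip_value, line 16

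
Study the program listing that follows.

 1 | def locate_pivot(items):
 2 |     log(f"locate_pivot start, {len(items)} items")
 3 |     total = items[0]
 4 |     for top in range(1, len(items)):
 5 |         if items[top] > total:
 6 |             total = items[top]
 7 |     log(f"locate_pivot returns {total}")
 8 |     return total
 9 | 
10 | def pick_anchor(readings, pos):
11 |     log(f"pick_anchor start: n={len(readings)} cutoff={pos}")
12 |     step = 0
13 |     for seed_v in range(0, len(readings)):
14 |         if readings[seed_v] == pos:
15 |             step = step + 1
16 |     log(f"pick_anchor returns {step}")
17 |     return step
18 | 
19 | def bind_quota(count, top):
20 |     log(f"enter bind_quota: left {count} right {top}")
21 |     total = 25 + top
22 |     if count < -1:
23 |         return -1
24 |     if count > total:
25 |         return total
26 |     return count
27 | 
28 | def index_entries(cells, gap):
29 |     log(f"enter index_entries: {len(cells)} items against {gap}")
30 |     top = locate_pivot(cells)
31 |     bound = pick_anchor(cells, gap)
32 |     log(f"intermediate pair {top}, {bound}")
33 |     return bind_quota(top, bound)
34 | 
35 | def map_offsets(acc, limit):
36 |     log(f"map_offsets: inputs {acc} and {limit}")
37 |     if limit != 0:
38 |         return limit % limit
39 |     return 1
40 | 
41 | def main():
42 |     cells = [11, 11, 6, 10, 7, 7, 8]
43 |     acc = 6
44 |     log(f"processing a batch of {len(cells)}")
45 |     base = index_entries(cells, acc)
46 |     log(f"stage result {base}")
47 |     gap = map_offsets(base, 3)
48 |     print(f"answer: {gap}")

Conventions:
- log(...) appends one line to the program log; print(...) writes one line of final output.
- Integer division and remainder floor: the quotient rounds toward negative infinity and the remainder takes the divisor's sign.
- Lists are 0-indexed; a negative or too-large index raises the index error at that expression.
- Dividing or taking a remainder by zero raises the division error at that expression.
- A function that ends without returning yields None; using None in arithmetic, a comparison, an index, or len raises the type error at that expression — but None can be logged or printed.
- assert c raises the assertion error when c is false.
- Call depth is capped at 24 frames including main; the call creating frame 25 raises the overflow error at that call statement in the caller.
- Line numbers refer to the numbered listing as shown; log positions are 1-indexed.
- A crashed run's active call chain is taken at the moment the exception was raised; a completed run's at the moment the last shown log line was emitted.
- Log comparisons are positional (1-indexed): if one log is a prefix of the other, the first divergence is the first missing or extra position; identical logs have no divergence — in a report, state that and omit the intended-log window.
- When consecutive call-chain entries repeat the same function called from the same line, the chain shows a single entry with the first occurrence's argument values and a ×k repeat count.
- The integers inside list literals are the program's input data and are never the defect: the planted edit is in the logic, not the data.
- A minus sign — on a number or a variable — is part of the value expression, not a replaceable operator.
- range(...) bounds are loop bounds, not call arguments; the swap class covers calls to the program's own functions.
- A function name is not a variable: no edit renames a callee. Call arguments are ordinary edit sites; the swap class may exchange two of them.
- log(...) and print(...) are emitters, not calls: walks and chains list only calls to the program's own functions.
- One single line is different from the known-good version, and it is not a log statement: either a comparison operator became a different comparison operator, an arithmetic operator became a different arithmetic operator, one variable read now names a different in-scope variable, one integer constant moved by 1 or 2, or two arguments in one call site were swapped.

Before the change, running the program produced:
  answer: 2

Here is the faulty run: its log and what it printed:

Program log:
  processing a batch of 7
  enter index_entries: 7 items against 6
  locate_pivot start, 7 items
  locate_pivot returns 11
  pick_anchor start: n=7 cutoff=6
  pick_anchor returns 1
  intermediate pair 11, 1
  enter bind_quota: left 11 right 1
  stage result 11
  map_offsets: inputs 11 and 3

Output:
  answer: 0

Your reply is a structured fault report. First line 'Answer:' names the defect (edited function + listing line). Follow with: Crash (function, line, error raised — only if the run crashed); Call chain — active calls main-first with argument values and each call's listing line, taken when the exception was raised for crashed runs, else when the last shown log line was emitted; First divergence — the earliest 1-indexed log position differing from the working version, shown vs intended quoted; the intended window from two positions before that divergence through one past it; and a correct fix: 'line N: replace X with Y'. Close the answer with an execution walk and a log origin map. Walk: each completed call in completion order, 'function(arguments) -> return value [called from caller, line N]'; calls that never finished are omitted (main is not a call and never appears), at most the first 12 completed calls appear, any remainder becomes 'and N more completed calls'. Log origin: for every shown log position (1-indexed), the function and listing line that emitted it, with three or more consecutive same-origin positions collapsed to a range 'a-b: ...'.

Answer: the defect is in map_offsets at line 38.
Core observation: The logs agree in full; only the final output differs.
Call chain: main -> map_offsets(11, 3) (called at line 47).
First divergence: none (the log streams are identical).
Execution walk:
  locate_pivot([11, 11, 6, 10, 7, 7, 8]) -> 11  [called from index_entries, line 30]
  pick_anchor([11, 11, 6, 10, 7, 7, 8], 6) -> 1  [called from index_entries, line 31]
  bind_quota(11, 1) -> 11  [called from index_entries, line 33]
  index_entries([11, 11, 6, 10, 7, 7, 8], 6) -> 11  [called from main, line 45]
  map_offsets(11, 3) -> 0  [called from main, line 47]
Origin of each log line:
  1: logged in main at line 44
  2: logged in index_entries at line 29
  3: logged in locate_pivot at line 2
  4: logged in locate_pivot at line 7
  5: logged in pick_anchor at line 11
  6: logged in pick_anchor at line 16
  7: logged in index_entries at line 32
  8: logged in bind_quota at line 20
  9: logged in main at line 46
  10: logged in map_offsets at line 36
A correct fix: line 38: replace `limit % limit` with `acc % limit`.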